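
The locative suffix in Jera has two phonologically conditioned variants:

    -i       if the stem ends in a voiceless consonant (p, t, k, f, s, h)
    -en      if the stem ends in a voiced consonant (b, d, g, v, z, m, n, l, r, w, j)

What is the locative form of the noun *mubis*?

mubisi

*mubis* — final consonant /s/ (voiceless) → -i → *mubisi*.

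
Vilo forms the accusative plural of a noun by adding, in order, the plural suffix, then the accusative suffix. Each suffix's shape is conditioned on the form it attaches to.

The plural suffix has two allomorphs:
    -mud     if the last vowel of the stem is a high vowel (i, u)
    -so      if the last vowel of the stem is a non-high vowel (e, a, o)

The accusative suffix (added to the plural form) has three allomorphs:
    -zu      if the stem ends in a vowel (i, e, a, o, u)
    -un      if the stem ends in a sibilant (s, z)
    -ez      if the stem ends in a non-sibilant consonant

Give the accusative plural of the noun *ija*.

*ija*: last vowel = /a/, a non-high vowel → -so → *ijaso*.
The plural form *ijaso* — final sound /o/ (a vowel) → -zu → *ijasozu*.

ijasozu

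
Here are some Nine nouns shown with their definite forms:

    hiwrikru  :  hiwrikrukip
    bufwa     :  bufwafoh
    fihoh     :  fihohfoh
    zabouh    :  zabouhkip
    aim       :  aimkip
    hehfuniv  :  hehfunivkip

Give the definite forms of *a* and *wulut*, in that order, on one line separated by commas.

afoh, wulutkip

The pattern is height harmony: -kip when the last vowel of the stem is a high vowel (*hiwrikru*, *zabouh*, *aim*, *hehfuniv*); -foh when the last vowel of the stem is a non-high vowel (*bufwa*, *fihoh*).
The last vowel of *a* is /a/, which is a non-high vowel, so the suffix is -foh, giving *afoh*.
*wulut*: last vowel = /u/, a high vowel → -kip → *wulutkip*.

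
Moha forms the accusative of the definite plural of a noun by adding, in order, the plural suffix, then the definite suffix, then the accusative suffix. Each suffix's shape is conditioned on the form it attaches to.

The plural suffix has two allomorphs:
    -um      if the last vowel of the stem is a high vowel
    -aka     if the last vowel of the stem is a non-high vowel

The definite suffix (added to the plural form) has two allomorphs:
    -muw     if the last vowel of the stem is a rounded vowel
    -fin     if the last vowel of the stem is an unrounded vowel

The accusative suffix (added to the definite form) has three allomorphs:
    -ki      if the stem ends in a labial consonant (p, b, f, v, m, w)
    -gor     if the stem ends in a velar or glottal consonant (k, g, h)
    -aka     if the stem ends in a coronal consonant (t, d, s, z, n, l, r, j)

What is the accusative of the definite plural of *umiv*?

*umiv*: last vowel = /i/, a high vowel → -um → *umivum*.
The plural form *umivum*: last vowel = /u/, a rounded vowel → -muw → *umivummuw*.
The final consonant of the definite form *umivummuw* is /w/, which is labial, so the accusative suffix is -ki, giving *umivummuwki*.

umivummuwki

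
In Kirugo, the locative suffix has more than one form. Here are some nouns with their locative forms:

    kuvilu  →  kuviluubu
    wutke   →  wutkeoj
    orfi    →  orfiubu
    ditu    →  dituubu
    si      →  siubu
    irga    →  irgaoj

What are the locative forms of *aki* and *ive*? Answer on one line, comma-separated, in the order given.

Looking at the last vowel of each stem: -ubu when the last vowel of the stem is a high vowel (*kuvilu*, *orfi*, *ditu*, *si*); -oj when the last vowel of the stem is a non-high vowel (*wutke*, *irga*).
*aki*: last vowel = /i/, a high vowel → -ubu → *akiubu*.
*ive* — last vowel /e/ (a non-high vowel) → -oj → *iveoj*.

akiubu, iveoj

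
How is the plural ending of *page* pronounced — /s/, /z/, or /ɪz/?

/ɪz/

The stem *page* ends in a sibilant (/s, z, ʃ, ʒ, tʃ, dʒ/).
The plural suffix surfaces as /ɪz/ after sibilants, /s/ after other voiceless consonants, and /z/ after other voiced sounds.
So the plural -s on *page* is pronounced /ɪz/.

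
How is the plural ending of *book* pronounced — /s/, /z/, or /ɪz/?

The stem *book* ends in a voiceless non-sibilant consonant.
The plural suffix surfaces as /ɪz/ after sibilants, /s/ after other voiceless consonants, and /z/ after other voiced sounds.
So the plural -s on *book* is pronounced /s/.

/s/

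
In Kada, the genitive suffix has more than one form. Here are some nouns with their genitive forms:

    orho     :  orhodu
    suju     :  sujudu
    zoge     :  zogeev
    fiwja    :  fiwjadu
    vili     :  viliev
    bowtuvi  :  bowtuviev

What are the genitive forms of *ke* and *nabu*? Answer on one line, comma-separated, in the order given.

The pattern is front/back vowel harmony: -ev when the last vowel of the stem is a front vowel (*zoge*, *vili*, *bowtuvi*); -du when the last vowel of the stem is a back vowel (*orho*, *suju*, *fiwja*).
Since the last vowel of *ke* is /e/ (a front vowel), it takes -ev, giving *keev*.
Since the last vowel of *nabu* is /u/ (a back vowel), it takes -du, giving *nabudu*.

keev, nabudu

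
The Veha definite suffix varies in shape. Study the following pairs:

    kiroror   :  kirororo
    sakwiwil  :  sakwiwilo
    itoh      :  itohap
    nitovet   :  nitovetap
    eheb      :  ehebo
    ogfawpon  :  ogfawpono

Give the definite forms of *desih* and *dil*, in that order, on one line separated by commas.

desihap, dilo

Looking at the final consonant of each stem: -ap when the stem ends in a voiceless consonant (*itoh*, *nitovet*); -o when the stem ends in a voiced consonant (*kiroror*, *sakwiwil*, *eheb*, *ogfawpon*).
*desih*: final consonant = /h/, voiceless → -ap → *desihap*.
Since the final consonant of *dil* is /l/ (voiced), it takes -o, giving *dilo*.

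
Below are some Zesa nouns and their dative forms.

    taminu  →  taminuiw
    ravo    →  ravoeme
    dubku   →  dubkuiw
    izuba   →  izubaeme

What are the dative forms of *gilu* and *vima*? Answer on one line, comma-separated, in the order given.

The alternation tracks the last vowel of the stem — -iw when the last vowel of the stem is a high vowel (*taminu*, *dubku*); -eme when the last vowel of the stem is a non-high vowel (*ravo*, *izuba*).
The last vowel of *gilu* is /u/, which is a high vowel, so the suffix is -iw, giving *giluiw*.
Since the last vowel of *vima* is /a/ (a non-high vowel), it takes -eme, giving *vimaeme*.

giluiw, vimaeme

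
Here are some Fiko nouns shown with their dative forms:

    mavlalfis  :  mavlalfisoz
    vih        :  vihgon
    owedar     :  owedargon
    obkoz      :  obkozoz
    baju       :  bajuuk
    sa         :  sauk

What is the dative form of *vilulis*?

The suffix is conditioned by the final sound: -oz when the stem ends in a sibilant (*mavlalfis*, *obkoz*); -gon when the stem ends in a non-sibilant consonant (*vih*, *owedar*); -uk when the stem ends in a vowel (*baju*, *sa*).
Since the final sound of *vilulis* is /s/ (a sibilant), it takes -oz, giving *vilulisoz*.

vilulisoz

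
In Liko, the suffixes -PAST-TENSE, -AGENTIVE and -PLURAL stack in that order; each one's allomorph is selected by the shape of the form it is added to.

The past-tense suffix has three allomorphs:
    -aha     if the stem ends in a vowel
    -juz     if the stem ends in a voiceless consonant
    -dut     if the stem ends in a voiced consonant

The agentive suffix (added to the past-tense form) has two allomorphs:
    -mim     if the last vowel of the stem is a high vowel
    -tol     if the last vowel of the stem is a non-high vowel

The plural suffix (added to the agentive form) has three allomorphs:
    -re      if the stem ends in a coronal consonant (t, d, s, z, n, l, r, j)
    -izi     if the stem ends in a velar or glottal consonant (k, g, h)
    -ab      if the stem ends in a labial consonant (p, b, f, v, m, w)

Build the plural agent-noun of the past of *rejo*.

rejoahatolre

*rejo* — final sound /o/ (a vowel) → -aha → *rejoaha*.
The past-tense form *rejoaha*: last vowel = /a/, a non-high vowel → -tol → *rejoahatol*.
Since the final consonant of the agentive form *rejoahatol* is /l/ (coronal), it takes -re, giving *rejoahatolre*.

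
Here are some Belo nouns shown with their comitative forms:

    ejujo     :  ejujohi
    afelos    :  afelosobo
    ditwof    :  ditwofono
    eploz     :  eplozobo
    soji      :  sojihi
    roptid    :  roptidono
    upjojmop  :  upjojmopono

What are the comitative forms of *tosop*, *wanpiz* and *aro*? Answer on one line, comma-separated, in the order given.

The alternation tracks the final sound of the stem — -obo when the stem ends in a sibilant (*afelos*, *eploz*); -ono when the stem ends in a non-sibilant consonant (*ditwof*, *roptid*, *upjojmop*); -hi when the stem ends in a vowel (*ejujo*, *soji*).
*tosop* — final sound /p/ (a non-sibilant consonant) → -ono → *tosopono*.
The final sound of *wanpiz* is /z/, which is a sibilant, so the suffix is -obo, giving *wanpizobo*.
*aro*: final sound = /o/, a vowel → -hi → *arohi*.

tosopono, wanpizobo, arohi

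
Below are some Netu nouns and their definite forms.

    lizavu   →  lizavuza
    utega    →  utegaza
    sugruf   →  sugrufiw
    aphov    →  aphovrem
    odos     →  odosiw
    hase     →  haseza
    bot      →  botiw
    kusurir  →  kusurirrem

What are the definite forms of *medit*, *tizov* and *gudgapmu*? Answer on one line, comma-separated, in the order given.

The pattern is voicing of the final sound: -iw when the stem ends in a voiceless consonant (*sugruf*, *odos*, *bot*); -rem when the stem ends in a voiced consonant (*aphov*, *kusurir*); -za when the stem ends in a vowel (*lizavu*, *utega*, *hase*).
Since the final sound of *medit* is /t/ (a voiceless consonant), it takes -iw, giving *meditiw*.
*tizov* — final sound /v/ (a voiced consonant) → -rem → *tizovrem*.
*gudgapmu*: final sound = /u/, a vowel → -za → *gudgapmuza*.

meditiw, tizovrem, gudgapmuza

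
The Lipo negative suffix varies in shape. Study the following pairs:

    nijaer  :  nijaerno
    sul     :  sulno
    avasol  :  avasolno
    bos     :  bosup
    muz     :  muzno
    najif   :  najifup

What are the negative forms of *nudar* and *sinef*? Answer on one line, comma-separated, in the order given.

Looking at the final consonant of each stem: -up when the stem ends in a voiceless consonant (*bos*, *najif*); -no when the stem ends in a voiced consonant (*nijaer*, *sul*, *avasol*, *muz*).
Since the final consonant of *nudar* is /r/ (voiced), it takes -no, giving *nudarno*.
*sinef*: final consonant = /f/, voiceless → -up → *sinefup*.

nudarno, sinefup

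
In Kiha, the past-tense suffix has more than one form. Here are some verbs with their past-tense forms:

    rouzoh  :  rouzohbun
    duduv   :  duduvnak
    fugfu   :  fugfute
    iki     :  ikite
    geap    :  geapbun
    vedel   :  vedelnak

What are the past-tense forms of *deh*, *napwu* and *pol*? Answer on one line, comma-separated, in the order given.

dehbun, napwute, polnak

The pattern is voicing of the final sound: -bun when the stem ends in a voiceless consonant (*rouzoh*, *geap*); -nak when the stem ends in a voiced consonant (*duduv*, *vedel*); -te when the stem ends in a vowel (*fugfu*, *iki*).
The final sound of *deh* is /h/, which is a voiceless consonant, so the suffix is -bun, giving *dehbun*.
The final sound of *napwu* is /u/, which is a vowel, so the suffix is -te, giving *napwute*.
*pol* — final sound /l/ (a voiced consonant) → -nak → *polnak*.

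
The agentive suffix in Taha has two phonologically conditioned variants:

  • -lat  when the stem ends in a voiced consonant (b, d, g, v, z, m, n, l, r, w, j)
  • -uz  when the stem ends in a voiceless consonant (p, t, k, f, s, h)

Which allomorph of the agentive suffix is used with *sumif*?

*sumif*: final consonant = /f/, voiceless → -uz.

-uz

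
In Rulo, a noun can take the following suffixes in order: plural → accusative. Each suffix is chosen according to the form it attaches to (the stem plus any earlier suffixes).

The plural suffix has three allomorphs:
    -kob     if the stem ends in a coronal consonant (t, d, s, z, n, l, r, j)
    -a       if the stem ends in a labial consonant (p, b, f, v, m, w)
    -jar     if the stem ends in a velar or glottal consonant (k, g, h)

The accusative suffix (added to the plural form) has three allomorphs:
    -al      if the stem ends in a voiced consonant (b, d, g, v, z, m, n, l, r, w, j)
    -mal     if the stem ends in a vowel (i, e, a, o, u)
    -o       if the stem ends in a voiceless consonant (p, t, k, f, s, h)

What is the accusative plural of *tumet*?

tumetkobal

*tumet*: final consonant = /t/, coronal → -kob → *tumetkob*.
The final sound of the plural form *tumetkob* is /b/, which is a voiced consonant, so the accusative suffix is -al, giving *tumetkobal*.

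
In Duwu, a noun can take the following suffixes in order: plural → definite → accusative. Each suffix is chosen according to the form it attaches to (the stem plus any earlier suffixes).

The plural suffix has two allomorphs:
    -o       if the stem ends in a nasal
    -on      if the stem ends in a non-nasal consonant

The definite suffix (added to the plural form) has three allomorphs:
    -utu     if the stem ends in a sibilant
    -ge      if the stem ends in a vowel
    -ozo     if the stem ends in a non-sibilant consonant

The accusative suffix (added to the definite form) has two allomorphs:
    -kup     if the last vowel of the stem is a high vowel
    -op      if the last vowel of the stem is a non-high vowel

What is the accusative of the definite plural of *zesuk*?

The final consonant of *zesuk* is /k/, which is non-nasal, so the plural suffix is -on, giving *zesukon*.
The plural form *zesukon*: final sound = /n/, a non-sibilant consonant → -ozo → *zesukonozo*.
The definite form *zesukonozo*: last vowel = /o/, a non-high vowel → -op → *zesukonozoop*.

zesukonozoop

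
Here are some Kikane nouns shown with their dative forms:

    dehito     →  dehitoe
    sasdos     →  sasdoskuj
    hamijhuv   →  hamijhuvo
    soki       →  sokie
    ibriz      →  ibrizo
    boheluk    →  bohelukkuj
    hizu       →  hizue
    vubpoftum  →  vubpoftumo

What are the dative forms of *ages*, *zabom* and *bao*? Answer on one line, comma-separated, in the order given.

ageskuj, zabomo, baoe

Looking at the final sound of each stem: -kuj when the stem ends in a voiceless consonant (*sasdos*, *boheluk*); -o when the stem ends in a voiced consonant (*hamijhuv*, *ibriz*, *vubpoftum*); -e when the stem ends in a vowel (*dehito*, *soki*, *hizu*).
*ages* — final sound /s/ (a voiceless consonant) → -kuj → *ageskuj*.
The final sound of *zabom* is /m/, which is a voiced consonant, so the suffix is -o, giving *zabomo*.
*bao* — final sound /o/ (a vowel) → -e → *baoe*.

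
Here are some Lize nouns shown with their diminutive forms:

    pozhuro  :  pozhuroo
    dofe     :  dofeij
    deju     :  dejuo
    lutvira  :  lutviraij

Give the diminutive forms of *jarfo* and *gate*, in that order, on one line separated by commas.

jarfoo, gateij

The alternation tracks the last vowel of the stem — -o when the last vowel of the stem is a rounded vowel (*pozhuro*, *deju*); -ij when the last vowel of the stem is an unrounded vowel (*dofe*, *lutvira*).
The last vowel of *jarfo* is /o/, which is a rounded vowel, so the suffix is -o, giving *jarfoo*.
*gate*: last vowel = /e/, an unrounded vowel → -ij → *gateij*.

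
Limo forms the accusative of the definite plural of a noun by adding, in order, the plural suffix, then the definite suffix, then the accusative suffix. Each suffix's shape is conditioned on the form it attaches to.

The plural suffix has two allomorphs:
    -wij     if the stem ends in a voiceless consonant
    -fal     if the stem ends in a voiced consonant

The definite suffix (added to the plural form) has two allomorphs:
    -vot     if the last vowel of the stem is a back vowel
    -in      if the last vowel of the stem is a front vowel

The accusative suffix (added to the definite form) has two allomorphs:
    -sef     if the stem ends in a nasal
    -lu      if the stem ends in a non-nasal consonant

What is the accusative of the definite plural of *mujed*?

*mujed*: final consonant = /d/, voiced → -fal → *mujedfal*.
Since the last vowel of the plural form *mujedfal* is /a/ (a back vowel), it takes -vot, giving *mujedfalvot*.
Since the final consonant of the definite form *mujedfalvot* is /t/ (non-nasal), it takes -lu, giving *mujedfalvotlu*.

mujedfalvotlu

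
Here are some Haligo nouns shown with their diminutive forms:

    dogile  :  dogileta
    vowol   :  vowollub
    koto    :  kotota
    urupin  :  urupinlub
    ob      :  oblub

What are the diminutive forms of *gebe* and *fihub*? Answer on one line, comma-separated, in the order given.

gebeta, fihublub

The suffix is conditioned by the final sound: -lub when the stem ends in a consonant (*vowol*, *urupin*, *ob*); -ta when the stem ends in a vowel (*dogile*, *koto*).
The final sound of *gebe* is /e/, which is a vowel, so the suffix is -ta, giving *gebeta*.
*fihub* — final sound /b/ (a consonant) → -lub → *fihublub*.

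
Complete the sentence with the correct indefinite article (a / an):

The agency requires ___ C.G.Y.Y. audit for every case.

The indefinite article is chosen by the initial *sound* of the following word, not its spelling.
The initialism *C.G.Y.Y.* is read letter by letter; the first letter, C, is pronounced /siː/, which begins with a consonant sound.
So the article is *a*: The agency requires a C.G.Y.Y. audit for every case.

a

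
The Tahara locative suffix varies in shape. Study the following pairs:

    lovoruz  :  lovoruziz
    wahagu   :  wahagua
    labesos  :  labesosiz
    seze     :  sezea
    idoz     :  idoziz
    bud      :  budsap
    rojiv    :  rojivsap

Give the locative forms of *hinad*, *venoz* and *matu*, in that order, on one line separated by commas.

The alternation tracks the final sound of the stem — -iz when the stem ends in a sibilant (*lovoruz*, *labesos*, *idoz*); -sap when the stem ends in a non-sibilant consonant (*bud*, *rojiv*); -a when the stem ends in a vowel (*wahagu*, *seze*).
*hinad* — final sound /d/ (a non-sibilant consonant) → -sap → *hinadsap*.
*venoz* — final sound /z/ (a sibilant) → -iz → *venoziz*.
*matu*: final sound = /u/, a vowel → -a → *matua*.

hinadsap, venoziz, matua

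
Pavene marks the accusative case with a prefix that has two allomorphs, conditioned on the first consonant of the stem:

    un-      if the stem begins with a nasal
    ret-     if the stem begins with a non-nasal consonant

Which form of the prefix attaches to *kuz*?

The first consonant of *kuz* is /k/, which is non-nasal, so the prefix is ret-.

ret-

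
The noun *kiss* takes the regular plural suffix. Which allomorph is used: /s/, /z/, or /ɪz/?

The stem *kiss* ends in a sibilant (/s, z, ʃ, ʒ, tʃ, dʒ/).
The plural suffix surfaces as /ɪz/ after sibilants, /s/ after other voiceless consonants, and /z/ after other voiced sounds.
So the plural -s on *kiss* is pronounced /ɪz/.

/ɪz/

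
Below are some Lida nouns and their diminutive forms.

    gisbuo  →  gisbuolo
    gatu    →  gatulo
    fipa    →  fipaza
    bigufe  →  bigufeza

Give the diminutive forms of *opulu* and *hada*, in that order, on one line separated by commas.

The alternation tracks the last vowel of the stem — -lo when the last vowel of the stem is a rounded vowel (*gisbuo*, *gatu*); -za when the last vowel of the stem is an unrounded vowel (*fipa*, *bigufe*).
Since the last vowel of *opulu* is /u/ (a rounded vowel), it takes -lo, giving *opululo*.
Since the last vowel of *hada* is /a/ (an unrounded vowel), it takes -za, giving *hadaza*.

opululo, hadaza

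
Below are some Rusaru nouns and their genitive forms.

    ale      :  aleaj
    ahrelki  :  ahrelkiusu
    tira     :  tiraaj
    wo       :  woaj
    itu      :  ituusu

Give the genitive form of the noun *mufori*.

muforiusu

The pattern is height harmony: -usu when the last vowel of the stem is a high vowel (*ahrelki*, *itu*); -aj when the last vowel of the stem is a non-high vowel (*ale*, *tira*, *wo*).
*mufori*: last vowel = /i/, a high vowel → -usu → *muforiusu*.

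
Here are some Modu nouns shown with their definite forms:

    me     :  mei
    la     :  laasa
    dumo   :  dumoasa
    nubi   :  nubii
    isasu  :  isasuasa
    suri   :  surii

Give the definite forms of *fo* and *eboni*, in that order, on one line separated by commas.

foasa, ebonii

The pattern is front/back vowel harmony: -i when the last vowel of the stem is a front vowel (*me*, *nubi*, *suri*); -asa when the last vowel of the stem is a back vowel (*la*, *dumo*, *isasu*).
The last vowel of *fo* is /o/, which is a back vowel, so the suffix is -asa, giving *foasa*.
*eboni* — last vowel /i/ (a front vowel) → -i → *ebonii*.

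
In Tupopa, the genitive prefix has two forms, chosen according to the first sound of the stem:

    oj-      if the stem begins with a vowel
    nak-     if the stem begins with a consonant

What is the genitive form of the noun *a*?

oja

*a* — first sound /a/ (a vowel) → oj- → *oja*.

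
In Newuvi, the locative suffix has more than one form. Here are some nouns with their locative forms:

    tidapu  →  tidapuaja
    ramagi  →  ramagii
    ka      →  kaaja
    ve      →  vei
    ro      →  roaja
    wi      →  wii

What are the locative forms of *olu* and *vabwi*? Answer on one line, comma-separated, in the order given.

The suffix is conditioned by the last vowel: -i when the last vowel of the stem is a front vowel (*ramagi*, *ve*, *wi*); -aja when the last vowel of the stem is a back vowel (*tidapu*, *ka*, *ro*).
*olu* — last vowel /u/ (a back vowel) → -aja → *oluaja*.
Since the last vowel of *vabwi* is /i/ (a front vowel), it takes -i, giving *vabwii*.

oluaja, vabwii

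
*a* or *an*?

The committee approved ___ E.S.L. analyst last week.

an

The indefinite article is chosen by the initial *sound* of the following word, not its spelling.
The initialism *E.S.L.* is read letter by letter; the first letter, E, is pronounced /iː/, which begins with a vowel sound.
So the article is *an*: The committee approved an E.S.L. analyst last week.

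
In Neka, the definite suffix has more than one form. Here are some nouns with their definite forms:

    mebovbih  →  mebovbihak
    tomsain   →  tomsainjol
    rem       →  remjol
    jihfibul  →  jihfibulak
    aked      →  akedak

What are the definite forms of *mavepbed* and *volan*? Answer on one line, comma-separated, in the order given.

mavepbedak, volanjol

The alternation tracks the final consonant of the stem — -jol when the stem ends in a nasal (*tomsain*, *rem*); -ak when the stem ends in a non-nasal consonant (*mebovbih*, *jihfibul*, *aked*).
Since the final consonant of *mavepbed* is /d/ (non-nasal), it takes -ak, giving *mavepbedak*.
*volan*: final consonant = /n/, a nasal → -jol → *volanjol*.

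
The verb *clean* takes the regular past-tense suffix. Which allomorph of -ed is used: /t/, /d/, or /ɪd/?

The stem *clean* ends in a voiced sound other than /d/.
The -ed suffix is realized as /ɪd/ after /t, d/; as /t/ after other voiceless consonants; and as /d/ after other voiced sounds.
So -ed on *clean* is pronounced /d/.

/d/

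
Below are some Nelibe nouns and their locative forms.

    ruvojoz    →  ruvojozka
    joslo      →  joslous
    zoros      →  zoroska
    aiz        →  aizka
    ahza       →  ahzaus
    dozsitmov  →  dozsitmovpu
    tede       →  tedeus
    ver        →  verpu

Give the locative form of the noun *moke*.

mokeus

The suffix is conditioned by the final sound: -ka when the stem ends in a sibilant (*ruvojoz*, *zoros*, *aiz*); -pu when the stem ends in a non-sibilant consonant (*dozsitmov*, *ver*); -us when the stem ends in a vowel (*joslo*, *ahza*, *tede*).
*moke*: final sound = /e/, a vowel → -us → *mokeus*.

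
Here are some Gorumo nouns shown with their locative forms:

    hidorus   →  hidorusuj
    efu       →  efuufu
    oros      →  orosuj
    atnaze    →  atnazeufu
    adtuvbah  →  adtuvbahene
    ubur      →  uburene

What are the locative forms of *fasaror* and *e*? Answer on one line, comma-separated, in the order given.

Looking at the final sound of each stem: -uj when the stem ends in a sibilant (*hidorus*, *oros*); -ene when the stem ends in a non-sibilant consonant (*adtuvbah*, *ubur*); -ufu when the stem ends in a vowel (*efu*, *atnaze*).
*fasaror* — final sound /r/ (a non-sibilant consonant) → -ene → *fasarorene*.
*e*: final sound = /e/, a vowel → -ufu → *eufu*.

fasarorene, eufu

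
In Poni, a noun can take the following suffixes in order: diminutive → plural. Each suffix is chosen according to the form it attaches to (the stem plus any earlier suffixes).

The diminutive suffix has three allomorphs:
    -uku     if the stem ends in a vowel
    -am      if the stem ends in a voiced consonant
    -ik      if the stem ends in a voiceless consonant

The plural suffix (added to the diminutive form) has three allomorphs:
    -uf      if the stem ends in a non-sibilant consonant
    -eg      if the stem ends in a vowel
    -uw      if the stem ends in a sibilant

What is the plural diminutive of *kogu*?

koguukueg

*kogu*: final sound = /u/, a vowel → -uku → *koguuku*.
Since the final sound of the diminutive form *koguuku* is /u/ (a vowel), it takes -eg, giving *koguukueg*.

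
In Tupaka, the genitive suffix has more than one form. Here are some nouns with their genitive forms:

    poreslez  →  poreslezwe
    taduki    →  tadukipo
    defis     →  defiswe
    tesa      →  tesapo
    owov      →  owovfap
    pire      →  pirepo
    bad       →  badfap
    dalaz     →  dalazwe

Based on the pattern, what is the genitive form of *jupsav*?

jupsavfap

The pattern is sibilance of the final sound: -we when the stem ends in a sibilant (*poreslez*, *defis*, *dalaz*); -fap when the stem ends in a non-sibilant consonant (*owov*, *bad*); -po when the stem ends in a vowel (*taduki*, *tesa*, *pire*).
The final sound of *jupsav* is /v/, which is a non-sibilant consonant, so the suffix is -fap, giving *jupsavfap*.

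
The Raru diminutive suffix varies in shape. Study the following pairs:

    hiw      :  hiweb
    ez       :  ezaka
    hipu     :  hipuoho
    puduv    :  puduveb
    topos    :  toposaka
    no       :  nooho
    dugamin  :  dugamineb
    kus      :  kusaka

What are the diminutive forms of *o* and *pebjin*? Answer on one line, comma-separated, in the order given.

ooho, pebjineb

The pattern is sibilance of the final sound: -aka when the stem ends in a sibilant (*ez*, *topos*, *kus*); -eb when the stem ends in a non-sibilant consonant (*hiw*, *puduv*, *dugamin*); -oho when the stem ends in a vowel (*hipu*, *no*).
*o*: final sound = /o/, a vowel → -oho → *ooho*.
The final sound of *pebjin* is /n/, which is a non-sibilant consonant, so the suffix is -eb, giving *pebjineb*.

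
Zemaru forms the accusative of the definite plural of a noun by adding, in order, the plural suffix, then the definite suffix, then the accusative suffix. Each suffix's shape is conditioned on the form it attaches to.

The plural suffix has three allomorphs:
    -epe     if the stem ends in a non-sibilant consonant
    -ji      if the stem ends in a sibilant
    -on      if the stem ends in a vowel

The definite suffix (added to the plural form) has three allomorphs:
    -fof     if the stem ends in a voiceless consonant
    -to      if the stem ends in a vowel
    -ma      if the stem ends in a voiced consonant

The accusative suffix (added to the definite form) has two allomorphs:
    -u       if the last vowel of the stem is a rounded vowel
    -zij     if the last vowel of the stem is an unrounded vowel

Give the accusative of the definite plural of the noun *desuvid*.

desuvidepetou

Since the final sound of *desuvid* is /d/ (a non-sibilant consonant), it takes -epe, giving *desuvidepe*.
The final sound of the plural form *desuvidepe* is /e/, which is a vowel, so the definite suffix is -to, giving *desuvidepeto*.
The last vowel of the definite form *desuvidepeto* is /o/, which is a rounded vowel, so the accusative suffix is -u, giving *desuvidepetou*.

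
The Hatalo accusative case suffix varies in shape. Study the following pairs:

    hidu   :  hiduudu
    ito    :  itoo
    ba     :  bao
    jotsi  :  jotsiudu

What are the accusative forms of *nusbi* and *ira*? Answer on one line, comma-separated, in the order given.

nusbiudu, irao

The suffix is conditioned by the last vowel: -udu when the last vowel of the stem is a high vowel (*hidu*, *jotsi*); -o when the last vowel of the stem is a non-high vowel (*ito*, *ba*).
*nusbi*: last vowel = /i/, a high vowel → -udu → *nusbiudu*.
The last vowel of *ira* is /a/, which is a non-high vowel, so the suffix is -o, giving *irao*.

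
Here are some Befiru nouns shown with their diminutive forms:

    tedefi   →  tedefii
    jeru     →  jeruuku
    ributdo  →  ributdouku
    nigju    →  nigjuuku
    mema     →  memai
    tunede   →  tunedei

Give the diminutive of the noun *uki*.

ukii

Looking at the last vowel of each stem: -uku when the last vowel of the stem is a rounded vowel (*jeru*, *ributdo*, *nigju*); -i when the last vowel of the stem is an unrounded vowel (*tedefi*, *mema*, *tunede*).
*uki* — last vowel /i/ (an unrounded vowel) → -i → *ukii*.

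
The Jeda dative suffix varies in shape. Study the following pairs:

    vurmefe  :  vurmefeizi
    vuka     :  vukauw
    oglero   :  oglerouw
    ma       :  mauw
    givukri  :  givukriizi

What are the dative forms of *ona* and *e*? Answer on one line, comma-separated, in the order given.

onauw, eizi

The pattern is front/back vowel harmony: -izi when the last vowel of the stem is a front vowel (*vurmefe*, *givukri*); -uw when the last vowel of the stem is a back vowel (*vuka*, *oglero*, *ma*).
The last vowel of *ona* is /a/, which is a back vowel, so the suffix is -uw, giving *onauw*.
*e*: last vowel = /e/, a front vowel → -izi → *eizi*.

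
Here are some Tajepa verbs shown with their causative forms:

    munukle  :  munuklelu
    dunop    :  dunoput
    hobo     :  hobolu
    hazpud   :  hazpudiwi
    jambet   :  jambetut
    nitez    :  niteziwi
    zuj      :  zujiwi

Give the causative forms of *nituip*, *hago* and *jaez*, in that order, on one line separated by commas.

nituiput, hagolu, jaeziwi

The alternation tracks the final sound of the stem — -ut when the stem ends in a voiceless consonant (*dunop*, *jambet*); -iwi when the stem ends in a voiced consonant (*hazpud*, *nitez*, *zuj*); -lu when the stem ends in a vowel (*munukle*, *hobo*).
Since the final sound of *nituip* is /p/ (a voiceless consonant), it takes -ut, giving *nituiput*.
*hago* — final sound /o/ (a vowel) → -lu → *hagolu*.
*jaez*: final sound = /z/, a voiced consonant → -iwi → *jaeziwi*.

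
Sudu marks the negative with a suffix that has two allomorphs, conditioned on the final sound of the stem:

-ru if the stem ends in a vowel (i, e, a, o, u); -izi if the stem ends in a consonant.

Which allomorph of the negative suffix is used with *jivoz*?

-izi

*jivoz*: final sound = /z/, a consonant → -izi.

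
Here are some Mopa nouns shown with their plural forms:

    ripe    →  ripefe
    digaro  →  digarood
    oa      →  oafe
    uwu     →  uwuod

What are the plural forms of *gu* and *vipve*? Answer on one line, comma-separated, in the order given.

guod, vipvefe

The alternation tracks the last vowel of the stem — -od when the last vowel of the stem is a rounded vowel (*digaro*, *uwu*); -fe when the last vowel of the stem is an unrounded vowel (*ripe*, *oa*).
Since the last vowel of *gu* is /u/ (a rounded vowel), it takes -od, giving *guod*.
The last vowel of *vipve* is /e/, which is an unrounded vowel, so the suffix is -fe, giving *vipvefe*.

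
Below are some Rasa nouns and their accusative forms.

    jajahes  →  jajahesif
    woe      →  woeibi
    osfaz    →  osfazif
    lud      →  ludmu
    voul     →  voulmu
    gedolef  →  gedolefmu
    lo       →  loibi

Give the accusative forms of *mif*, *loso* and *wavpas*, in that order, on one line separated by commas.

Looking at the final sound of each stem: -if when the stem ends in a sibilant (*jajahes*, *osfaz*); -mu when the stem ends in a non-sibilant consonant (*lud*, *voul*, *gedolef*); -ibi when the stem ends in a vowel (*woe*, *lo*).
*mif* — final sound /f/ (a non-sibilant consonant) → -mu → *mifmu*.
The final sound of *loso* is /o/, which is a vowel, so the suffix is -ibi, giving *losoibi*.
*wavpas*: final sound = /s/, a sibilant → -if → *wavpasif*.

mifmu, losoibi, wavpasif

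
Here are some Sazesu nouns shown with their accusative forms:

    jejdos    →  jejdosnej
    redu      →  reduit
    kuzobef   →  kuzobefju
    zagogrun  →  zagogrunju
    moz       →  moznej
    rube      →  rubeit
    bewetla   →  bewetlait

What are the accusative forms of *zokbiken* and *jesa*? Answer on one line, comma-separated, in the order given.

zokbikenju, jesait

The pattern is sibilance of the final sound: -nej when the stem ends in a sibilant (*jejdos*, *moz*); -ju when the stem ends in a non-sibilant consonant (*kuzobef*, *zagogrun*); -it when the stem ends in a vowel (*redu*, *rube*, *bewetla*).
The final sound of *zokbiken* is /n/, which is a non-sibilant consonant, so the suffix is -ju, giving *zokbikenju*.
The final sound of *jesa* is /a/, which is a vowel, so the suffix is -it, giving *jesait*.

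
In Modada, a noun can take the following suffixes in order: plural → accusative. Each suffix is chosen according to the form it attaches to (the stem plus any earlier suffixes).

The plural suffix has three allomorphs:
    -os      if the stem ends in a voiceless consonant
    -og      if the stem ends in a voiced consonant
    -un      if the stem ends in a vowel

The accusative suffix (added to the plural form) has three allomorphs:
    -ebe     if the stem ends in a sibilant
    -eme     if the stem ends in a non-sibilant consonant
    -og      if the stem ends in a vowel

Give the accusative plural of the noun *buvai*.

buvaiuneme

*buvai* — final sound /i/ (a vowel) → -un → *buvaiun*.
The plural form *buvaiun* — final sound /n/ (a non-sibilant consonant) → -eme → *buvaiuneme*.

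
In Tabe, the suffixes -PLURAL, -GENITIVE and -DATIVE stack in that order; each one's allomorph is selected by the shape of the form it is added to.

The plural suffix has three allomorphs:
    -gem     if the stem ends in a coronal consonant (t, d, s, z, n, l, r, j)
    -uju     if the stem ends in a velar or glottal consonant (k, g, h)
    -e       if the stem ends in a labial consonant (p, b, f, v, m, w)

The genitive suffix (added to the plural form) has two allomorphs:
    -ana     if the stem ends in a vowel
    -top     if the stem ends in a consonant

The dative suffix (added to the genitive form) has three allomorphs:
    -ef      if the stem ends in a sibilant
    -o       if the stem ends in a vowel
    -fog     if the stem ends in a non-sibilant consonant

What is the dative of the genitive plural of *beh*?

Since the final consonant of *beh* is /h/ (velar/glottal), it takes -uju, giving *behuju*.
Since the final sound of the plural form *behuju* is /u/ (a vowel), it takes -ana, giving *behujuana*.
The genitive form *behujuana*: final sound = /a/, a vowel → -o → *behujuanao*.

behujuanao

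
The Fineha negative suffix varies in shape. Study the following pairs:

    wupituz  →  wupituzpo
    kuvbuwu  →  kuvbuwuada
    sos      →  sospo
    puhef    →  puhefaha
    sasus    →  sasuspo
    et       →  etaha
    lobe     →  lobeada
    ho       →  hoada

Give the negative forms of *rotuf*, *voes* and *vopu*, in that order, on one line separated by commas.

rotufaha, voespo, vopuada

The alternation tracks the final sound of the stem — -po when the stem ends in a sibilant (*wupituz*, *sos*, *sasus*); -aha when the stem ends in a non-sibilant consonant (*puhef*, *et*); -ada when the stem ends in a vowel (*kuvbuwu*, *lobe*, *ho*).
The final sound of *rotuf* is /f/, which is a non-sibilant consonant, so the suffix is -aha, giving *rotufaha*.
*voes*: final sound = /s/, a sibilant → -po → *voespo*.
Since the final sound of *vopu* is /u/ (a vowel), it takes -ada, giving *vopuada*.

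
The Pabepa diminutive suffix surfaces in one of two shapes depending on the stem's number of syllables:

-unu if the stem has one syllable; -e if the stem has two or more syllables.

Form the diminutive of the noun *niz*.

nizunu

*niz* has one syllable, so the suffix is -unu, giving *nizunu*.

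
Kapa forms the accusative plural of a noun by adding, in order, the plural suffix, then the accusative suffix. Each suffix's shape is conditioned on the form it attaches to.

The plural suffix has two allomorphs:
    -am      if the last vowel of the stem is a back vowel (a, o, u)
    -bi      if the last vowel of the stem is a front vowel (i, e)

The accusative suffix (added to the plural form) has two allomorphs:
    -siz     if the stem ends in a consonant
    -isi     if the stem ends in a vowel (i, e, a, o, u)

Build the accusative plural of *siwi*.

*siwi*: last vowel = /i/, a front vowel → -bi → *siwibi*.
The final sound of the plural form *siwibi* is /i/, which is a vowel, so the accusative suffix is -isi, giving *siwibiisi*.

siwibiisi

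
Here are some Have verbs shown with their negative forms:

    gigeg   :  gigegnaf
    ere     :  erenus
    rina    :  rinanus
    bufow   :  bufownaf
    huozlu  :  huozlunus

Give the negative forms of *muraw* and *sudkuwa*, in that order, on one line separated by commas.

murawnaf, sudkuwanus

The suffix is conditioned by the final sound: -naf when the stem ends in a consonant (*gigeg*, *bufow*); -nus when the stem ends in a vowel (*ere*, *rina*, *huozlu*).
*muraw*: final sound = /w/, a consonant → -naf → *murawnaf*.
*sudkuwa*: final sound = /a/, a vowel → -nus → *sudkuwanus*.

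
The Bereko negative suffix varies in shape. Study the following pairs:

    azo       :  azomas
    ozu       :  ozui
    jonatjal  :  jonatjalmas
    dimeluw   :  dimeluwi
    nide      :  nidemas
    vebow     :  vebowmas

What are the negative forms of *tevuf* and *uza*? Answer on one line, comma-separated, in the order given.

Looking at the last vowel of each stem: -i when the last vowel of the stem is a high vowel (*ozu*, *dimeluw*); -mas when the last vowel of the stem is a non-high vowel (*azo*, *jonatjal*, *nide*, *vebow*).
*tevuf* — last vowel /u/ (a high vowel) → -i → *tevufi*.
The last vowel of *uza* is /a/, which is a non-high vowel, so the suffix is -mas, giving *uzamas*.

tevufi, uzamas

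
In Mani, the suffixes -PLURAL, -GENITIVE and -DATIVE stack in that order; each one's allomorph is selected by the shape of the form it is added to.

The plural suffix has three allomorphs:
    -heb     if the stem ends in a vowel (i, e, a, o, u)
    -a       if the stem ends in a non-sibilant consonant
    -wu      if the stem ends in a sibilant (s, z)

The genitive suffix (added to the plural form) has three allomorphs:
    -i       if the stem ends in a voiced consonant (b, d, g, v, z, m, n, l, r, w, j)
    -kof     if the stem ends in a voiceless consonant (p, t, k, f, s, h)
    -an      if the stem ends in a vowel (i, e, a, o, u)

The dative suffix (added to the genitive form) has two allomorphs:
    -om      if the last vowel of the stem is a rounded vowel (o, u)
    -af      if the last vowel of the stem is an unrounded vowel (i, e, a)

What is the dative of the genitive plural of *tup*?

*tup*: final sound = /p/, a non-sibilant consonant → -a → *tupa*.
The plural form *tupa*: final sound = /a/, a vowel → -an → *tupaan*.
Since the last vowel of the genitive form *tupaan* is /a/ (an unrounded vowel), it takes -af, giving *tupaanaf*.

tupaanaf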